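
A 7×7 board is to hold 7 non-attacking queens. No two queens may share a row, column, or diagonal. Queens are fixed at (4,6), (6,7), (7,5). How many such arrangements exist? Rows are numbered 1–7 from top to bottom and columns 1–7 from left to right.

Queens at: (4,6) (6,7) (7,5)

1

Branch on row 1: col 1 → 0; col 4 → 1.
Sum: 0 + 1 = 1.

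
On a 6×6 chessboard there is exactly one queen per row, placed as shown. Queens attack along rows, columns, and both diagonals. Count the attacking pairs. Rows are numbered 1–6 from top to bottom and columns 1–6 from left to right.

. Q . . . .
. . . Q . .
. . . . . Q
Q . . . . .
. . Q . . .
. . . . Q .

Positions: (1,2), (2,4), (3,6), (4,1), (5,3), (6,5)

0

All columns are distinct and no two queens satisfy |Δrow| = |Δcol|, so no pair attacks.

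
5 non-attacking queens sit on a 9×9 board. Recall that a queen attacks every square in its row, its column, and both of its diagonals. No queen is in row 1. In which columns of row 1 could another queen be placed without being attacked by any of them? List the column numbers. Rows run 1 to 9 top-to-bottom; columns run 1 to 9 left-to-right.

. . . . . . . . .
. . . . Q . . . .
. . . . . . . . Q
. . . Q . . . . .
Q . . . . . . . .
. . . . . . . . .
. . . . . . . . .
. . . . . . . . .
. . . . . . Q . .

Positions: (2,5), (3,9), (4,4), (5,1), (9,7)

(2,5) attacks row 1 at column 5 and diagonals 4, 6.
(3,9) attacks row 1 at column 9 and diagonals 7.
(4,4) attacks row 1 at column 4 and diagonals 1, 7.
(5,1) attacks row 1 at column 1 and diagonals 5.
(9,7) attacks row 1 at column 7.
Attacked columns: {1, 4, 5, 6, 7, 9}. Safe: {2, 3, 8}.

columns 2, 3, 8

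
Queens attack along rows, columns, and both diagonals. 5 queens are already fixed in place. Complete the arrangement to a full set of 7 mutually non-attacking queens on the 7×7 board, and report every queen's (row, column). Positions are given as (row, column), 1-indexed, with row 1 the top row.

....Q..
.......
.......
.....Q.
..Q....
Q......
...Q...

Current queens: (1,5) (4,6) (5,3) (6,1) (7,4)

(1,5) (2,7) (3,2) (4,6) (5,3) (6,1) (7,4)

Row 2: attacked by (1,5)→{4,5,6}; (4,6)→{4,6}; (5,3)→{3,6}; (6,1)→{1,5}; (7,4)→{4}. Safe: 2, 7. Place at column 7.
Row 3: attacked by (1,5)→{3,5,7}; (2,7)→{6,7}; (4,6)→{5,6,7}; (5,3)→{1,3,5}; (6,1)→{1,4}; (7,4)→{4}. Safe: 2. Place at column 2.
Columns [5, 7, 2, 6, 3, 1, 4], r−c [-4, -5, 1, -2, 2, 5, 3], r+c [6, 9, 5, 10, 8, 7, 11] are all distinct, so no two queens attack.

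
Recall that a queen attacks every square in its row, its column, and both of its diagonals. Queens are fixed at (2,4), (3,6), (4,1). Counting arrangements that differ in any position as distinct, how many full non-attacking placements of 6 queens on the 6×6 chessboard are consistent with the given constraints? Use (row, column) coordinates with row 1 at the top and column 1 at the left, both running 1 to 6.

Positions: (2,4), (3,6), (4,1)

1

Branch on row 1: col 2 → 1.
Sum: 1 = 1.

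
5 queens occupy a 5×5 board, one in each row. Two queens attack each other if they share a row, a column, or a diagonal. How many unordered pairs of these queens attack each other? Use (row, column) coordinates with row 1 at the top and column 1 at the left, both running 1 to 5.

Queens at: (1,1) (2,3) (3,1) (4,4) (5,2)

2

Same column: (1,1)–(3,1) (column 1).
Same diagonal: (1,1)–(4,4) (|1−4| = |1−4| = 3).
Total attacking pairs: 2.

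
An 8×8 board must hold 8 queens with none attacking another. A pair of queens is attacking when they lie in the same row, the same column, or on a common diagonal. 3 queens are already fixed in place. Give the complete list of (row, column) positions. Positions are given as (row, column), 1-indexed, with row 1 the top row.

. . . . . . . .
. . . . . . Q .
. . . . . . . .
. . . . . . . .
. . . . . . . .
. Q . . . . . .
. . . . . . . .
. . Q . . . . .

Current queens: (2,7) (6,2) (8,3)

Row 1: attacked by (2,7)→{6,7,8}; (6,2)→{2,7}; (8,3)→{3}. Safe: 1, 4, 5. Place at column 1.
Row 3: attacked by (1,1)→{1,3}; (2,7)→{6,7,8}; (6,2)→{2,5}; (8,3)→{3,8}. Safe: 4. Place at column 4.
Row 4: attacked by (1,1)→{1,4}; (2,7)→{5,7}; (3,4)→{3,4,5}; (6,2)→{2,4}; (8,3)→{3,7}. Safe: 6, 8. Place at column 6.
Row 5: attacked by (1,1)→{1,5}; (2,7)→{4,7}; (3,4)→{2,4,6}; (4,6)→{5,6,7}; (6,2)→{1,2,3}; (8,3)→{3,6}. Safe: 8. Place at column 8.
Row 7: attacked by (1,1)→{1,7}; (2,7)→{2,7}; (3,4)→{4,8}; (4,6)→{3,6}; (5,8)→{6,8}; (6,2)→{1,2,3}; (8,3)→{2,3,4}. Safe: 5. Place at column 5.
Columns [1, 7, 4, 6, 8, 2, 5, 3], r−c [0, -5, -1, -2, -3, 4, 2, 5], r+c [2, 9, 7, 10, 13, 8, 12, 11] are all distinct, so no two queens attack.

(1,1) (2,7) (3,4) (4,6) (5,8) (6,2) (7,5) (8,3)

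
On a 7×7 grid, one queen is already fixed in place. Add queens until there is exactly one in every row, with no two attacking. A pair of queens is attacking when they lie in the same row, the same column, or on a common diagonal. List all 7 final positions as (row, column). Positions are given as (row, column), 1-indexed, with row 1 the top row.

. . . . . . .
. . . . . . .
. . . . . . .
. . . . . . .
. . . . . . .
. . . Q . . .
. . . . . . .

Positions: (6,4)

Row 1: attacked by (6,4)→{4}. Safe: 1, 2, 3, 5, 6, 7. Place at column 7.
Row 2: attacked by (1,7)→{6,7}; (6,4)→{4}. Safe: 1, 2, 3, 5. Place at column 5.
Row 3: attacked by (1,7)→{5,7}; (2,5)→{4,5,6}; (6,4)→{1,4,7}. Safe: 2, 3. Place at column 3.
Row 4: attacked by (1,7)→{4,7}; (2,5)→{3,5,7}; (3,3)→{2,3,4}; (6,4)→{2,4,6}. Safe: 1. Place at column 1.
Row 5: attacked by (1,7)→{3,7}; (2,5)→{2,5}; (3,3)→{1,3,5}; (4,1)→{1,2}; (6,4)→{3,4,5}. Safe: 6. Place at column 6.
Row 7: attacked by (1,7)→{1,7}; (2,5)→{5}; (3,3)→{3,7}; (4,1)→{1,4}; (5,6)→{4,6}; (6,4)→{3,4,5}. Safe: 2. Place at column 2.
Columns [7, 5, 3, 1, 6, 4, 2], r−c [-6, -3, 0, 3, -1, 2, 5], r+c [8, 7, 6, 5, 11, 10, 9] are all distinct, so no two queens attack.

(1,7) (2,5) (3,3) (4,1) (5,6) (6,4) (7,2)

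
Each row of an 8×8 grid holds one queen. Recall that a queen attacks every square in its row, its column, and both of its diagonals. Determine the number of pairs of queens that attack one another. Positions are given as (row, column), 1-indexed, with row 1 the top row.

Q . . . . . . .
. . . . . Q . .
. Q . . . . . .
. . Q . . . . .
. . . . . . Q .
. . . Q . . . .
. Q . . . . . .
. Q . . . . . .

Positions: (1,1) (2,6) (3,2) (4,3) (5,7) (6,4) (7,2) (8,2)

5

Same column: (3,2)–(7,2) (column 2); (3,2)–(8,2) (column 2); (7,2)–(8,2) (column 2).
Same diagonal: (3,2)–(4,3) (|3−4| = |2−3| = 1); (6,4)–(8,2) (|6−8| = |4−2| = 2).
Total attacking pairs: 5.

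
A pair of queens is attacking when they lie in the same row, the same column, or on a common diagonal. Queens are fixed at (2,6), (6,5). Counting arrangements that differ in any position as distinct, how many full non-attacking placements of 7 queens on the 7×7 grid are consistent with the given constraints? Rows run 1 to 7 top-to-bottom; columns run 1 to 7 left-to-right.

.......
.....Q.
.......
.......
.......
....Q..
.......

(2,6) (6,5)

1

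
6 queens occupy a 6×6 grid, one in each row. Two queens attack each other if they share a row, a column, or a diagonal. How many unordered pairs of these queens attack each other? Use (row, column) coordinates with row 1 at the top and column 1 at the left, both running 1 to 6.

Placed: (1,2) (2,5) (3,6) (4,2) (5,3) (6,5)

Same column: (1,2)–(4,2) (column 2); (2,5)–(6,5) (column 5).
Same diagonal: (2,5)–(3,6) (|2−3| = |5−6| = 1); (4,2)–(5,3) (|4−5| = |2−3| = 1).
Total attacking pairs: 4.

4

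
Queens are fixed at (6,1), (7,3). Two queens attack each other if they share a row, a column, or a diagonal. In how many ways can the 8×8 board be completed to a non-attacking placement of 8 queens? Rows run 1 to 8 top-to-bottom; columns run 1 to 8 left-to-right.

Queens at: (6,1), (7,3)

7

Branch on row 1: col 2 → 0; col 4 → 4; col 5 → 1; col 7 → 2; col 8 → 0.
Sum: 0 + 4 + 1 + 2 + 0 = 7.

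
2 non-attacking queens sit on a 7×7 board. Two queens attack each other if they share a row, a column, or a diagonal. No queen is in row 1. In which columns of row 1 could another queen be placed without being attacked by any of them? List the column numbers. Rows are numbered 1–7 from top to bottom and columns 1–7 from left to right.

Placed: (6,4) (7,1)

columns 2, 3, 5, 6

(6,4) attacks row 1 at column 4.
(7,1) attacks row 1 at column 1 and diagonals 7.
Attacked columns: {1, 4, 7}. Safe: {2, 3, 5, 6}.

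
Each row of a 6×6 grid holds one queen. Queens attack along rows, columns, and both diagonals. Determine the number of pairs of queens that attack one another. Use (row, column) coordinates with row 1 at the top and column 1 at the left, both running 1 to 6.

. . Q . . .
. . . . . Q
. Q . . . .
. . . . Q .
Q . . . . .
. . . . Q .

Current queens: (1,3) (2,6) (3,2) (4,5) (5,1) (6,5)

2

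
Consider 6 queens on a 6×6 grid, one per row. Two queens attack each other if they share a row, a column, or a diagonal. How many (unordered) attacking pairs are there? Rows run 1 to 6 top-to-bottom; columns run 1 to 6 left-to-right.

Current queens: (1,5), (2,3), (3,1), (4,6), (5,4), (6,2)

All columns are distinct and no two queens satisfy |Δrow| = |Δcol|, so no pair attacks.

0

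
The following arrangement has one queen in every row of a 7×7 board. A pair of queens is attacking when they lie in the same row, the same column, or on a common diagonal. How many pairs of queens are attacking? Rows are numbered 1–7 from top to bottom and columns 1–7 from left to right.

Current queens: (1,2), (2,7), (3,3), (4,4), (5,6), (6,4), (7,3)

Same column: (3,3)–(7,3) (column 3); (4,4)–(6,4) (column 4).
Same diagonal: (1,2)–(5,6) (|1−5| = |2−6| = 4); (3,3)–(4,4) (|3−4| = |3−4| = 1); (6,4)–(7,3) (|6−7| = |4−3| = 1).
Total attacking pairs: 5.

5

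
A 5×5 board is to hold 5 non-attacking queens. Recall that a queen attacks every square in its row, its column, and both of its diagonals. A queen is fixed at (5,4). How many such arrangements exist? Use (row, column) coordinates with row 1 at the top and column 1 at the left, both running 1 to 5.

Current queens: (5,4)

Branch on row 1: col 1 → 1; col 2 → 1; col 3 → 0; col 5 → 0.
Sum: 1 + 1 + 0 + 0 = 2.

2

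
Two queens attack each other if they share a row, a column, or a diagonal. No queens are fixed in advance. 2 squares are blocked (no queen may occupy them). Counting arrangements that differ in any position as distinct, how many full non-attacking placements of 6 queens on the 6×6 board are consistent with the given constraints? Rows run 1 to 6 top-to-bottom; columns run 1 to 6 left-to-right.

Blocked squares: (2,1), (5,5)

3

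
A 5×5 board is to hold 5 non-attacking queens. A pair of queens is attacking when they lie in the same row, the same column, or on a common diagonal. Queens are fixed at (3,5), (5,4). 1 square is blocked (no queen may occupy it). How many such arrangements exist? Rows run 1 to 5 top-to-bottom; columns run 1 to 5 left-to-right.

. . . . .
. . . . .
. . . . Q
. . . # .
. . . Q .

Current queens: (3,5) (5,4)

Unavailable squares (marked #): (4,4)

1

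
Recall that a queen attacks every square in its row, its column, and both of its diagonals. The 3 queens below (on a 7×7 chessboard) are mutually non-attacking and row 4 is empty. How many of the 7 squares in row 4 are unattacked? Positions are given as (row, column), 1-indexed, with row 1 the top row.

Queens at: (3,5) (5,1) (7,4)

1

(3,5) attacks row 4 at column 5 and diagonals 4, 6.
(5,1) attacks row 4 at column 1 and diagonals 2.
(7,4) attacks row 4 at column 4 and diagonals 1, 7.
Attacked columns: {1, 2, 4, 5, 6, 7}. Safe: {3}.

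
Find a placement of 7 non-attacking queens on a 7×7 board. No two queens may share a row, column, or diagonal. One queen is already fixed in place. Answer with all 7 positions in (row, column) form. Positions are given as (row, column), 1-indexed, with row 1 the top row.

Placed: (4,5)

(1,3) (2,6) (3,2) (4,5) (5,1) (6,4) (7,7)

Row 1: attacked by (4,5)→{2,5}. Safe: 1, 3, 4, 6, 7. Place at column 3.
Row 2: attacked by (1,3)→{2,3,4}; (4,5)→{3,5,7}. Safe: 1, 6. Place at column 6.
Row 3: attacked by (1,3)→{1,3,5}; (2,6)→{5,6,7}; (4,5)→{4,5,6}. Safe: 2. Place at column 2.
Row 5: attacked by (1,3)→{3,7}; (2,6)→{3,6}; (3,2)→{2,4}; (4,5)→{4,5,6}. Safe: 1. Place at column 1.
Row 6: attacked by (1,3)→{3}; (2,6)→{2,6}; (3,2)→{2,5}; (4,5)→{3,5,7}; (5,1)→{1,2}. Safe: 4. Place at column 4.
Row 7: attacked by (1,3)→{3}; (2,6)→{1,6}; (3,2)→{2,6}; (4,5)→{2,5}; (5,1)→{1,3}; (6,4)→{3,4,5}. Safe: 7. Place at column 7.
Columns [3, 6, 2, 5, 1, 4, 7], r−c [-2, -4, 1, -1, 4, 2, 0], r+c [4, 8, 5, 9, 6, 10, 14] are all distinct, so no two queens attack.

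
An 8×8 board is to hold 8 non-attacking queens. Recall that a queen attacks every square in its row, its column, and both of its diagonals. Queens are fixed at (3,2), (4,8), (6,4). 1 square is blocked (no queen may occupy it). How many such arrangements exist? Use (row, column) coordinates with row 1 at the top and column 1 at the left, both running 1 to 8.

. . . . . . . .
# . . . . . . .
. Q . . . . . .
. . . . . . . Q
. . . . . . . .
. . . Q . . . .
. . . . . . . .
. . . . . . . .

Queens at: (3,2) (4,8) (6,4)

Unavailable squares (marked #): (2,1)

2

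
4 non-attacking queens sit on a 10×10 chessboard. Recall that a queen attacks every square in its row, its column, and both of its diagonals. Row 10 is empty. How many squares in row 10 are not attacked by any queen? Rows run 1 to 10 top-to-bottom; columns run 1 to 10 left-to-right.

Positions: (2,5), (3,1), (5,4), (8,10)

(2,5) attacks row 10 at column 5.
(3,1) attacks row 10 at column 1 and diagonals 8.
(5,4) attacks row 10 at column 4 and diagonals 9.
(8,10) attacks row 10 at column 10 and diagonals 8.
Attacked columns: {1, 4, 5, 8, 9, 10}. Safe: {2, 3, 6, 7}.

4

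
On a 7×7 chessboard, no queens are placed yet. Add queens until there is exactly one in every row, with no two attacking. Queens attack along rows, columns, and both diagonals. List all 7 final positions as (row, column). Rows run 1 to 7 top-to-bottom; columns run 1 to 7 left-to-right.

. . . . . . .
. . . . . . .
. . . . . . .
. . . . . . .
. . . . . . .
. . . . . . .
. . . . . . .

Row 1: Safe: 1, 2, 3, 4, 5, 6, 7. Place at column 1.
Row 2: attacked by (1,1)→{1,2}. Safe: 3, 4, 5, 6, 7. Place at column 6.
Row 3: attacked by (1,1)→{1,3}; (2,6)→{5,6,7}. Safe: 2, 4. Place at column 4.
Row 4: attacked by (1,1)→{1,4}; (2,6)→{4,6}; (3,4)→{3,4,5}. Safe: 2, 7. Place at column 2.
Row 5: attacked by (1,1)→{1,5}; (2,6)→{3,6}; (3,4)→{2,4,6}; (4,2)→{1,2,3}. Safe: 7. Place at column 7.
Row 6: attacked by (1,1)→{1,6}; (2,6)→{2,6}; (3,4)→{1,4,7}; (4,2)→{2,4}; (5,7)→{6,7}. Safe: 3, 5. Place at column 5.
Row 7: attacked by (1,1)→{1,7}; (2,6)→{1,6}; (3,4)→{4}; (4,2)→{2,5}; (5,7)→{5,7}; (6,5)→{4,5,6}. Safe: 3. Place at column 3.
Columns [1, 6, 4, 2, 7, 5, 3], r−c [0, -4, -1, 2, -2, 1, 4], r+c [2, 8, 7, 6, 12, 11, 10] are all distinct, so no two queens attack.

(1,1) (2,6) (3,4) (4,2) (5,7) (6,5) (7,3)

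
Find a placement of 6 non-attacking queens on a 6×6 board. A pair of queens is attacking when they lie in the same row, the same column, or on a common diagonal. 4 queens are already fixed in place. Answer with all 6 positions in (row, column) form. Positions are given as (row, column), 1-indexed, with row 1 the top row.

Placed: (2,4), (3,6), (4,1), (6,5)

(1,2) (2,4) (3,6) (4,1) (5,3) (6,5)

Row 1: attacked by (2,4)→{3,4,5}; (3,6)→{4,6}; (4,1)→{1,4}; (6,5)→{5}. Safe: 2. Place at column 2.
Row 5: attacked by (1,2)→{2,6}; (2,4)→{1,4}; (3,6)→{4,6}; (4,1)→{1,2}; (6,5)→{4,5,6}. Safe: 3. Place at column 3.
Columns [2, 4, 6, 1, 3, 5], r−c [-1, -2, -3, 3, 2, 1], r+c [3, 6, 9, 5, 8, 11] are all distinct, so no two queens attack.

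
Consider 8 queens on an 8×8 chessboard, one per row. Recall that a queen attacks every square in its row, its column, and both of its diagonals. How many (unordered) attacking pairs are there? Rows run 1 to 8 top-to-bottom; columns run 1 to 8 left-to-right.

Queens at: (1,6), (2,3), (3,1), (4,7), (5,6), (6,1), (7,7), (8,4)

Same column: (1,6)–(5,6) (column 6); (3,1)–(6,1) (column 1); (4,7)–(7,7) (column 7).
Same diagonal: (1,6)–(6,1) (|1−6| = |6−1| = 5); (2,3)–(5,6) (|2−5| = |3−6| = 3); (4,7)–(5,6) (|4−5| = |7−6| = 1).
Total attacking pairs: 6.

6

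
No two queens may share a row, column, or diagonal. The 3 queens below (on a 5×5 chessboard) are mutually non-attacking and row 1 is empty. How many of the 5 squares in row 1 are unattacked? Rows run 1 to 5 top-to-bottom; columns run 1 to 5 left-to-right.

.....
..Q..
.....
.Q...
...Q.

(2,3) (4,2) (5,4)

(2,3) attacks row 1 at column 3 and diagonals 2, 4.
(4,2) attacks row 1 at column 2 and diagonals 5.
(5,4) attacks row 1 at column 4.
Attacked columns: {2, 3, 4, 5}. Safe: {1}.

1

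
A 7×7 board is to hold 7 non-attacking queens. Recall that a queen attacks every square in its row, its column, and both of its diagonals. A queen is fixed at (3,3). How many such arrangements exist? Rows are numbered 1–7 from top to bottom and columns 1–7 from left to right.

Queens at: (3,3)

6

Branch on row 1: col 2 → 2; col 4 → 2; col 6 → 1; col 7 → 1.
Sum: 2 + 2 + 1 + 1 = 6.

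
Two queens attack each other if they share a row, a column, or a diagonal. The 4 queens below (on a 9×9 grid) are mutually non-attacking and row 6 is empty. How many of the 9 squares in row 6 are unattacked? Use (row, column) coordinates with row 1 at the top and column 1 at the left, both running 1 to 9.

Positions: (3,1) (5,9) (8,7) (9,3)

1

(3,1) attacks row 6 at column 1 and diagonals 4.
(5,9) attacks row 6 at column 9 and diagonals 8.
(8,7) attacks row 6 at column 7 and diagonals 5, 9.
(9,3) attacks row 6 at column 3 and diagonals 6.
Attacked columns: {1, 3, 4, 5, 6, 7, 8, 9}. Safe: {2}.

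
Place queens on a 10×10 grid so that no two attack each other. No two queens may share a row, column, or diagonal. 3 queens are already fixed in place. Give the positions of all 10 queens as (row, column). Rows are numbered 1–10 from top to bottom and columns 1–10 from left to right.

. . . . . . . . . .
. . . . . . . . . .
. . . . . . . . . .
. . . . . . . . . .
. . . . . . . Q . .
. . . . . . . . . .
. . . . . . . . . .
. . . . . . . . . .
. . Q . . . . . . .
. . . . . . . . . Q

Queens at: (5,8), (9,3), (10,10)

Row 1: attacked by (5,8)→{4,8}; (9,3)→{3}; (10,10)→{1,10}. Safe: 2, 5, 6, 7, 9. Place at column 5.
Row 2: attacked by (1,5)→{4,5,6}; (5,8)→{5,8}; (9,3)→{3,10}; (10,10)→{2,10}. Safe: 1, 7, 9. Place at column 7.
Row 3: attacked by (1,5)→{3,5,7}; (2,7)→{6,7,8}; (5,8)→{6,8,10}; (9,3)→{3,9}; (10,10)→{3,10}. Safe: 1, 2, 4. Place at column 2.
Row 4: attacked by (1,5)→{2,5,8}; (2,7)→{5,7,9}; (3,2)→{1,2,3}; (5,8)→{7,8,9}; (9,3)→{3,8}; (10,10)→{4,10}. Safe: 6. Place at column 6.
Row 6: attacked by (1,5)→{5,10}; (2,7)→{3,7}; (3,2)→{2,5}; (4,6)→{4,6,8}; (5,8)→{7,8,9}; (9,3)→{3,6}; (10,10)→{6,10}. Safe: 1. Place at column 1.
Row 7: attacked by (1,5)→{5}; (2,7)→{2,7}; (3,2)→{2,6}; (4,6)→{3,6,9}; (5,8)→{6,8,10}; (6,1)→{1,2}; (9,3)→{1,3,5}; (10,10)→{7,10}. Safe: 4. Place at column 4.
Row 8: attacked by (1,5)→{5}; (2,7)→{1,7}; (3,2)→{2,7}; (4,6)→{2,6,10}; (5,8)→{5,8}; (6,1)→{1,3}; (7,4)→{3,4,5}; (9,3)→{2,3,4}; (10,10)→{8,10}. Safe: 9. Place at column 9.
Columns [5, 7, 2, 6, 8, 1, 4, 9, 3, 10], r−c [-4, -5, 1, -2, -3, 5, 3, -1, 6, 0], r+c [6, 9, 5, 10, 13, 7, 11, 17, 12, 20] are all distinct, so no two queens attack.

(1,5) (2,7) (3,2) (4,6) (5,8) (6,1) (7,4) (8,9) (9,3) (10,10)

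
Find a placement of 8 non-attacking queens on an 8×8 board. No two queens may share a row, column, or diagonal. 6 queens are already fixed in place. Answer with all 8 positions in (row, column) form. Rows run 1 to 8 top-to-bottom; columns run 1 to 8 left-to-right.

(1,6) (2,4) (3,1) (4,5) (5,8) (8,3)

(1,6) (2,4) (3,1) (4,5) (5,8) (6,2) (7,7) (8,3)

Row 6: attacked by (1,6)→{1,6}; (2,4)→{4,8}; (3,1)→{1,4}; (4,5)→{3,5,7}; (5,8)→{7,8}; (8,3)→{1,3,5}. Safe: 2. Place at column 2.
Row 7: attacked by (1,6)→{6}; (2,4)→{4}; (3,1)→{1,5}; (4,5)→{2,5,8}; (5,8)→{6,8}; (6,2)→{1,2,3}; (8,3)→{2,3,4}. Safe: 7. Place at column 7.
Columns [6, 4, 1, 5, 8, 2, 7, 3], r−c [-5, -2, 2, -1, -3, 4, 0, 5], r+c [7, 6, 4, 9, 13, 8, 14, 11] are all distinct, so no two queens attack.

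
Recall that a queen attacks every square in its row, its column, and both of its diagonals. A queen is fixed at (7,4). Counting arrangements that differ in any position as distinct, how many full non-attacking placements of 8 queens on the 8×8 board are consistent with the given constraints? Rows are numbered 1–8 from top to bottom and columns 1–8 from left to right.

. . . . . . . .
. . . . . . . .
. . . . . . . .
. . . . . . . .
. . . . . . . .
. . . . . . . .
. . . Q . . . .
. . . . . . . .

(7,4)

Branch on row 1: col 1 → 0; col 2 → 0; col 3 → 3; col 5 → 3; col 6 → 1; col 7 → 0; col 8 → 1.
Sum: 0 + 0 + 3 + 3 + 1 + 0 + 1 = 8.

8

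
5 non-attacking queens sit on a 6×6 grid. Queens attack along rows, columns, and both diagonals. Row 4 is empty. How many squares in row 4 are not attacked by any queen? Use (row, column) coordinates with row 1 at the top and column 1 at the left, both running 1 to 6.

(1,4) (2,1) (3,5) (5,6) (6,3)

(1,4) attacks row 4 at column 4 and diagonals 1.
(2,1) attacks row 4 at column 1 and diagonals 3.
(3,5) attacks row 4 at column 5 and diagonals 4, 6.
(5,6) attacks row 4 at column 6 and diagonals 5.
(6,3) attacks row 4 at column 3 and diagonals 1, 5.
Attacked columns: {1, 3, 4, 5, 6}. Safe: {2}.

1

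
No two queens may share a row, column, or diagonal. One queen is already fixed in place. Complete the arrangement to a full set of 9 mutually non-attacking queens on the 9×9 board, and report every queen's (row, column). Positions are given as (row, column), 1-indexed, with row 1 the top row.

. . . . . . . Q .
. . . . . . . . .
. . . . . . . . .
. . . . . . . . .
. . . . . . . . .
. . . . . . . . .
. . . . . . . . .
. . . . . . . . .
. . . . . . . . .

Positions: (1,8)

Row 2: attacked by (1,8)→{7,8,9}. Safe: 1, 2, 3, 4, 5, 6. Place at column 1.
Row 3: attacked by (1,8)→{6,8}; (2,1)→{1,2}. Safe: 3, 4, 5, 7, 9. Place at column 5.
Row 4: attacked by (1,8)→{5,8}; (2,1)→{1,3}; (3,5)→{4,5,6}. Safe: 2, 7, 9. Place at column 7.
Row 5: attacked by (1,8)→{4,8}; (2,1)→{1,4}; (3,5)→{3,5,7}; (4,7)→{6,7,8}. Safe: 2, 9. Place at column 2.
Row 6: attacked by (1,8)→{3,8}; (2,1)→{1,5}; (3,5)→{2,5,8}; (4,7)→{5,7,9}; (5,2)→{1,2,3}. Safe: 4, 6. Place at column 6.
Row 7: attacked by (1,8)→{2,8}; (2,1)→{1,6}; (3,5)→{1,5,9}; (4,7)→{4,7}; (5,2)→{2,4}; (6,6)→{5,6,7}. Safe: 3. Place at column 3.
Row 8: attacked by (1,8)→{1,8}; (2,1)→{1,7}; (3,5)→{5}; (4,7)→{3,7}; (5,2)→{2,5}; (6,6)→{4,6,8}; (7,3)→{2,3,4}. Safe: 9. Place at column 9.
Row 9: attacked by (1,8)→{8}; (2,1)→{1,8}; (3,5)→{5}; (4,7)→{2,7}; (5,2)→{2,6}; (6,6)→{3,6,9}; (7,3)→{1,3,5}; (8,9)→{8,9}. Safe: 4. Place at column 4.
Columns [8, 1, 5, 7, 2, 6, 3, 9, 4], r−c [-7, 1, -2, -3, 3, 0, 4, -1, 5], r+c [9, 3, 8, 11, 7, 12, 10, 17, 13] are all distinct, so no two queens attack.

(1,8) (2,1) (3,5) (4,7) (5,2) (6,6) (7,3) (8,9) (9,4)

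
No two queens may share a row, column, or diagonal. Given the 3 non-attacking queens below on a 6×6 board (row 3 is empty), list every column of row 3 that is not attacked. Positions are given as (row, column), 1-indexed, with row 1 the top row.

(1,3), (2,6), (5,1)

columns 2, 4

(1,3) attacks row 3 at column 3 and diagonals 1, 5.
(2,6) attacks row 3 at column 6 and diagonals 5.
(5,1) attacks row 3 at column 1 and diagonals 3.
Attacked columns: {1, 3, 5, 6}. Safe: {2, 4}.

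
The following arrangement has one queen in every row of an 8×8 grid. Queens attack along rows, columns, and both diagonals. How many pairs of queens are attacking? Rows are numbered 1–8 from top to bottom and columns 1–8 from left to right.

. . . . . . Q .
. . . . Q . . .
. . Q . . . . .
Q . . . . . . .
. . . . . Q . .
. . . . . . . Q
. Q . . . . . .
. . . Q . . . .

All columns are distinct and no two queens satisfy |Δrow| = |Δcol|, so no pair attacks.

0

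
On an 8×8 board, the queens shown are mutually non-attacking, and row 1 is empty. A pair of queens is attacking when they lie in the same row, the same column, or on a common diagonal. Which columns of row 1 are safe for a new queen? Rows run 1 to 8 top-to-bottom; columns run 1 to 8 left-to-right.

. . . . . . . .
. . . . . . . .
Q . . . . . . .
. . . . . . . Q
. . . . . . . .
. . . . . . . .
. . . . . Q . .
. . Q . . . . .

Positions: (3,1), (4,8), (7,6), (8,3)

columns 2, 4, 7

(3,1) attacks row 1 at column 1 and diagonals 3.
(4,8) attacks row 1 at column 8 and diagonals 5.
(7,6) attacks row 1 at column 6.
(8,3) attacks row 1 at column 3.
Attacked columns: {1, 3, 5, 6, 8}. Safe: {2, 4, 7}.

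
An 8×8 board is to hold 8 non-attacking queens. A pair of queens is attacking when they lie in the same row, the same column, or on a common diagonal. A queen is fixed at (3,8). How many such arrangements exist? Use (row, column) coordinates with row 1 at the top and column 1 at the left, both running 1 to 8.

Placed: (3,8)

16

Branch on row 1: col 1 → 2; col 2 → 1; col 3 → 4; col 4 → 4; col 5 → 4; col 7 → 1.
Sum: 2 + 1 + 4 + 4 + 4 + 1 = 16.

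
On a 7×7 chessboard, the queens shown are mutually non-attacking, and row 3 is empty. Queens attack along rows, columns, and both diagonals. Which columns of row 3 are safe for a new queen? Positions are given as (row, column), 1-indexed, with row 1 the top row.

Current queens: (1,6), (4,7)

columns 1, 2, 3, 5

(1,6) attacks row 3 at column 6 and diagonals 4.
(4,7) attacks row 3 at column 7 and diagonals 6.
Attacked columns: {4, 6, 7}. Safe: {1, 2, 3, 5}.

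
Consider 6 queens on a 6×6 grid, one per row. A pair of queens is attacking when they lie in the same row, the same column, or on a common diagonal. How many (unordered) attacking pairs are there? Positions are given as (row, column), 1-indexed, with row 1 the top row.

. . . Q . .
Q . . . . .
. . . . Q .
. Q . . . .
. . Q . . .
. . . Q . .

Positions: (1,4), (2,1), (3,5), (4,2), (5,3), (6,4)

5

Same column: (1,4)–(6,4) (column 4).
Same diagonal: (3,5)–(5,3) (|3−5| = |5−3| = 2); (4,2)–(5,3) (|4−5| = |2−3| = 1); (4,2)–(6,4) (|4−6| = |2−4| = 2); (5,3)–(6,4) (|5−6| = |3−4| = 1).
Total attacking pairs: 5.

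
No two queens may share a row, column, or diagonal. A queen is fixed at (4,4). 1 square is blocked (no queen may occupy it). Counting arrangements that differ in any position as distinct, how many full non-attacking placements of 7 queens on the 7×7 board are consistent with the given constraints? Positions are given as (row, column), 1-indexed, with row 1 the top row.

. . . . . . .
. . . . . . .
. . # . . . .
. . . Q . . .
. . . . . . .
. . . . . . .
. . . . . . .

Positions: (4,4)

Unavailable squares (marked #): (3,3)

8

Branch on row 1: col 2 → 2; col 3 → 2; col 5 → 2; col 6 → 2.
Sum: 2 + 2 + 2 + 2 = 8.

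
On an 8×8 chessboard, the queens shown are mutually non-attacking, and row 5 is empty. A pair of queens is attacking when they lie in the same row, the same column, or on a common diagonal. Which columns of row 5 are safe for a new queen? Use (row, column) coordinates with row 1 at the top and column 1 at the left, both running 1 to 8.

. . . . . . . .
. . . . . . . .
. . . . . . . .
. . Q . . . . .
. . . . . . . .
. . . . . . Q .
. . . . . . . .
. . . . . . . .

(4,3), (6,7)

columns 1, 5

(4,3) attacks row 5 at column 3 and diagonals 2, 4.
(6,7) attacks row 5 at column 7 and diagonals 6, 8.
Attacked columns: {2, 3, 4, 6, 7, 8}. Safe: {1, 5}.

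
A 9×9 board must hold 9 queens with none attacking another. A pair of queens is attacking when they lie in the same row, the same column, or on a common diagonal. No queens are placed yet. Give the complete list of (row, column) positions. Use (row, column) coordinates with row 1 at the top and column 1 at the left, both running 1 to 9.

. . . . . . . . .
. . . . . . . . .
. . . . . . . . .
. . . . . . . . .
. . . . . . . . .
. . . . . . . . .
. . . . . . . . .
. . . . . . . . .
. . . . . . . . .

Row 1: Safe: 1, 2, 3, 4, 5, 6, 7, 8, 9. Place at column 7.
Row 2: attacked by (1,7)→{6,7,8}. Safe: 1, 2, 3, 4, 5, 9. Place at column 4.
Row 3: attacked by (1,7)→{5,7,9}; (2,4)→{3,4,5}. Safe: 1, 2, 6, 8. Place at column 1.
Row 4: attacked by (1,7)→{4,7}; (2,4)→{2,4,6}; (3,1)→{1,2}. Safe: 3, 5, 8, 9. Place at column 3.
Row 5: attacked by (1,7)→{3,7}; (2,4)→{1,4,7}; (3,1)→{1,3}; (4,3)→{2,3,4}. Safe: 5, 6, 8, 9. Place at column 9.
Row 6: attacked by (1,7)→{2,7}; (2,4)→{4,8}; (3,1)→{1,4}; (4,3)→{1,3,5}; (5,9)→{8,9}. Safe: 6. Place at column 6.
Row 7: attacked by (1,7)→{1,7}; (2,4)→{4,9}; (3,1)→{1,5}; (4,3)→{3,6}; (5,9)→{7,9}; (6,6)→{5,6,7}. Safe: 2, 8. Place at column 8.
Row 8: attacked by (1,7)→{7}; (2,4)→{4}; (3,1)→{1,6}; (4,3)→{3,7}; (5,9)→{6,9}; (6,6)→{4,6,8}; (7,8)→{7,8,9}. Safe: 2, 5. Place at column 5.
Row 9: attacked by (1,7)→{7}; (2,4)→{4}; (3,1)→{1,7}; (4,3)→{3,8}; (5,9)→{5,9}; (6,6)→{3,6,9}; (7,8)→{6,8}; (8,5)→{4,5,6}. Safe: 2. Place at column 2.
Columns [7, 4, 1, 3, 9, 6, 8, 5, 2], r−c [-6, -2, 2, 1, -4, 0, -1, 3, 7], r+c [8, 6, 4, 7, 14, 12, 15, 13, 11] are all distinct, so no two queens attack.

(1,7) (2,4) (3,1) (4,3) (5,9) (6,6) (7,8) (8,5) (9,2)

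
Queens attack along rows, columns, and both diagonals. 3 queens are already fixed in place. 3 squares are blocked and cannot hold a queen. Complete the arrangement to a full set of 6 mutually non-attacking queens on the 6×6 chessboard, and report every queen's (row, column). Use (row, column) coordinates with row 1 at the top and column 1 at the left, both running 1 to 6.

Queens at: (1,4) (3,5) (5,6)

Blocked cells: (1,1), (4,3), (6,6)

Row 2: attacked by (1,4)→{3,4,5}; (3,5)→{4,5,6}; (5,6)→{3,6}. Safe: 1, 2. Place at column 1.
Row 4: attacked by (1,4)→{1,4}; (2,1)→{1,3}; (3,5)→{4,5,6}; (5,6)→{5,6}. Blocked: 3. Safe: 2. Place at column 2.
Row 6: attacked by (1,4)→{4}; (2,1)→{1,5}; (3,5)→{2,5}; (4,2)→{2,4}; (5,6)→{5,6}. Blocked: 6. Safe: 3. Place at column 3.
Columns [4, 1, 5, 2, 6, 3], r−c [-3, 1, -2, 2, -1, 3], r+c [5, 3, 8, 6, 11, 9] are all distinct, so no two queens attack.

(1,4) (2,1) (3,5) (4,2) (5,6) (6,3)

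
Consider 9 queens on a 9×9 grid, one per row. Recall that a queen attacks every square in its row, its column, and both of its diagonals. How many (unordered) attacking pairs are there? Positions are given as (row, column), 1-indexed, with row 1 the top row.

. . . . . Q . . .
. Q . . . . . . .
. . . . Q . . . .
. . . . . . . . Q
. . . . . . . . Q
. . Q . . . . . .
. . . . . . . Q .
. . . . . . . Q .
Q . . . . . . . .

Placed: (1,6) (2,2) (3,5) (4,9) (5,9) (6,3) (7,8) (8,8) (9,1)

4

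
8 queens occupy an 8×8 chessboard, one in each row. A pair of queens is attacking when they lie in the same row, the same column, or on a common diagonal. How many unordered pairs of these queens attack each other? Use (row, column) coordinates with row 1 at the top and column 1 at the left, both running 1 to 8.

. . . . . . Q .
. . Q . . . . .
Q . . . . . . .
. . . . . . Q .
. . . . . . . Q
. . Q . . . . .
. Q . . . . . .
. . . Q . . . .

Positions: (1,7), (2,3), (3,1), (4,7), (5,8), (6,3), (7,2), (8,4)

4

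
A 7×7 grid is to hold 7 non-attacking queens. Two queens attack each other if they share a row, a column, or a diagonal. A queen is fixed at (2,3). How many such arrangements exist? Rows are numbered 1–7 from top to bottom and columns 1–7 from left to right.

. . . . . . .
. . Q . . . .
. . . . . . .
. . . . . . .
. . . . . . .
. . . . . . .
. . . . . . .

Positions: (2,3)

6

Branch on row 1: col 1 → 1; col 5 → 1; col 6 → 3; col 7 → 1.
Sum: 1 + 1 + 3 + 1 = 6.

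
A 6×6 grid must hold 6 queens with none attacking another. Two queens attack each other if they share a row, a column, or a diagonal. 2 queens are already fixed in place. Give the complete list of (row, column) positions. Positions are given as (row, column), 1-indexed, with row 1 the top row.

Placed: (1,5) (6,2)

Row 2: attacked by (1,5)→{4,5,6}; (6,2)→{2,6}. Safe: 1, 3. Place at column 3.
Row 3: attacked by (1,5)→{3,5}; (2,3)→{2,3,4}; (6,2)→{2,5}. Safe: 1, 6. Place at column 1.
Row 4: attacked by (1,5)→{2,5}; (2,3)→{1,3,5}; (3,1)→{1,2}; (6,2)→{2,4}. Safe: 6. Place at column 6.
Row 5: attacked by (1,5)→{1,5}; (2,3)→{3,6}; (3,1)→{1,3}; (4,6)→{5,6}; (6,2)→{1,2,3}. Safe: 4. Place at column 4.
Columns [5, 3, 1, 6, 4, 2], r−c [-4, -1, 2, -2, 1, 4], r+c [6, 5, 4, 10, 9, 8] are all distinct, so no two queens attack.

(1,5) (2,3) (3,1) (4,6) (5,4) (6,2)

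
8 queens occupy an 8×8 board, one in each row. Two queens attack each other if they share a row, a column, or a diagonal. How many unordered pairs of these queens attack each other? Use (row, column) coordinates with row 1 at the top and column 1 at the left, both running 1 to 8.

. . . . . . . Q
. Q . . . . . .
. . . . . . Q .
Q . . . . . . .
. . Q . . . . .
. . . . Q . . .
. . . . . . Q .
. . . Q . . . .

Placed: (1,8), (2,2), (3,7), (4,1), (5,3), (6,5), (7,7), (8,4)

Same column: (3,7)–(7,7) (column 7).
Same diagonal: (2,2)–(7,7) (|2−7| = |2−7| = 5).
Total attacking pairs: 2.

2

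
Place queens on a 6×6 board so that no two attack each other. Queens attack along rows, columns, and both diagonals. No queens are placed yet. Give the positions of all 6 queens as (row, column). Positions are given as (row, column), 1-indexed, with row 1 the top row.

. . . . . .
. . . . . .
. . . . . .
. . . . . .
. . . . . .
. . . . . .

(1,2) (2,4) (3,6) (4,1) (5,3) (6,5)

Row 1: Safe: 1, 2, 3, 4, 5, 6. Place at column 2.
Row 2: attacked by (1,2)→{1,2,3}. Safe: 4, 5, 6. Place at column 4.
Row 3: attacked by (1,2)→{2,4}; (2,4)→{3,4,5}. Safe: 1, 6. Place at column 6.
Row 4: attacked by (1,2)→{2,5}; (2,4)→{2,4,6}; (3,6)→{5,6}. Safe: 1, 3. Place at column 1.
Row 5: attacked by (1,2)→{2,6}; (2,4)→{1,4}; (3,6)→{4,6}; (4,1)→{1,2}. Safe: 3, 5. Place at column 3.
Row 6: attacked by (1,2)→{2}; (2,4)→{4}; (3,6)→{3,6}; (4,1)→{1,3}; (5,3)→{2,3,4}. Safe: 5. Place at column 5.
Columns [2, 4, 6, 1, 3, 5], r−c [-1, -2, -3, 3, 2, 1], r+c [3, 6, 9, 5, 8, 11] are all distinct, so no two queens attack.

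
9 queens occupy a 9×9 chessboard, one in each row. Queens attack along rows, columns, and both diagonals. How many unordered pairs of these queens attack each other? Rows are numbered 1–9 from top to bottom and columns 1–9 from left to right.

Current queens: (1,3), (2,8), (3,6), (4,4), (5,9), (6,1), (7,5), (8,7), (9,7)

2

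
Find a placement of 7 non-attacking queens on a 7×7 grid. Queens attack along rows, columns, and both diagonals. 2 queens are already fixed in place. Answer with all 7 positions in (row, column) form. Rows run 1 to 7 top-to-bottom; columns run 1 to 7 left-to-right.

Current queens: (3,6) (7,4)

(1,3) (2,1) (3,6) (4,2) (5,5) (6,7) (7,4)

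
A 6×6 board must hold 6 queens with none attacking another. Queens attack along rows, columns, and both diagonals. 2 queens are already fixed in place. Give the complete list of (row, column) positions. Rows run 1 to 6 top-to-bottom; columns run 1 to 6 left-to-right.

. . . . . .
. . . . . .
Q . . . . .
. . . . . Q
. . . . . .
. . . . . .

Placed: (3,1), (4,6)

Row 1: attacked by (3,1)→{1,3}; (4,6)→{3,6}. Safe: 2, 4, 5. Place at column 5.
Row 2: attacked by (1,5)→{4,5,6}; (3,1)→{1,2}; (4,6)→{4,6}. Safe: 3. Place at column 3.
Row 5: attacked by (1,5)→{1,5}; (2,3)→{3,6}; (3,1)→{1,3}; (4,6)→{5,6}. Safe: 2, 4. Place at column 4.
Row 6: attacked by (1,5)→{5}; (2,3)→{3}; (3,1)→{1,4}; (4,6)→{4,6}; (5,4)→{3,4,5}. Safe: 2. Place at column 2.
Columns [5, 3, 1, 6, 4, 2], r−c [-4, -1, 2, -2, 1, 4], r+c [6, 5, 4, 10, 9, 8] are all distinct, so no two queens attack.

(1,5) (2,3) (3,1) (4,6) (5,4) (6,2)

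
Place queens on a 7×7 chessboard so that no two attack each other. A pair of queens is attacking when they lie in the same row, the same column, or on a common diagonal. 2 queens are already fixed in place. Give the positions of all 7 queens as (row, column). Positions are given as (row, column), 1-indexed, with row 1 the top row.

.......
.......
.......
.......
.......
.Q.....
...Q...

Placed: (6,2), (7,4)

(1,6) (2,1) (3,3) (4,5) (5,7) (6,2) (7,4)

Row 1: attacked by (6,2)→{2,7}; (7,4)→{4}. Safe: 1, 3, 5, 6. Place at column 6.
Row 2: attacked by (1,6)→{5,6,7}; (6,2)→{2,6}; (7,4)→{4}. Safe: 1, 3. Place at column 1.
Row 3: attacked by (1,6)→{4,6}; (2,1)→{1,2}; (6,2)→{2,5}; (7,4)→{4}. Safe: 3, 7. Place at column 3.
Row 4: attacked by (1,6)→{3,6}; (2,1)→{1,3}; (3,3)→{2,3,4}; (6,2)→{2,4}; (7,4)→{1,4,7}. Safe: 5. Place at column 5.
Row 5: attacked by (1,6)→{2,6}; (2,1)→{1,4}; (3,3)→{1,3,5}; (4,5)→{4,5,6}; (6,2)→{1,2,3}; (7,4)→{2,4,6}. Safe: 7. Place at column 7.
Columns [6, 1, 3, 5, 7, 2, 4], r−c [-5, 1, 0, -1, -2, 4, 3], r+c [7, 3, 6, 9, 12, 8, 11] are all distinct, so no two queens attack.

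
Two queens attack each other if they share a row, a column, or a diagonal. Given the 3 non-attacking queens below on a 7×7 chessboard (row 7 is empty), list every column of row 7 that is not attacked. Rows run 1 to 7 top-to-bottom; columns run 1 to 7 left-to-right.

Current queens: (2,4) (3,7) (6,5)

(2,4) attacks row 7 at column 4.
(3,7) attacks row 7 at column 7 and diagonals 3.
(6,5) attacks row 7 at column 5 and diagonals 4, 6.
Attacked columns: {3, 4, 5, 6, 7}. Safe: {1, 2}.

columns 1, 2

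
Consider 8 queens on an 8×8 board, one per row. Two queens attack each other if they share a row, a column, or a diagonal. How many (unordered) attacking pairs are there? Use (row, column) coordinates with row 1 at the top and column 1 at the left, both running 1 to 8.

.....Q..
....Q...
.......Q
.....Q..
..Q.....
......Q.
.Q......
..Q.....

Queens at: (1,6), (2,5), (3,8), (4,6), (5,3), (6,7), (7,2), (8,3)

Same column: (1,6)–(4,6) (column 6); (5,3)–(8,3) (column 3).
Same diagonal: (1,6)–(2,5) (|1−2| = |6−5| = 1); (1,6)–(3,8) (|1−3| = |6−8| = 2); (3,8)–(8,3) (|3−8| = |8−3| = 5); (7,2)–(8,3) (|7−8| = |2−3| = 1).
Total attacking pairs: 6.

6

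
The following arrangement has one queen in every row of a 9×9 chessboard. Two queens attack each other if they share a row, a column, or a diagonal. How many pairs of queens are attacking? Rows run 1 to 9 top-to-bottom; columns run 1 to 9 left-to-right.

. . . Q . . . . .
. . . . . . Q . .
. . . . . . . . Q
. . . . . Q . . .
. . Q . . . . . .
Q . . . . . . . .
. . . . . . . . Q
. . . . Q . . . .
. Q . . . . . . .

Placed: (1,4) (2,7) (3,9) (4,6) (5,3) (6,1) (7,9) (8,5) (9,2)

Same column: (3,9)–(7,9) (column 9).
Same diagonal: (4,6)–(7,9) (|4−7| = |6−9| = 3).
Total attacking pairs: 2.

2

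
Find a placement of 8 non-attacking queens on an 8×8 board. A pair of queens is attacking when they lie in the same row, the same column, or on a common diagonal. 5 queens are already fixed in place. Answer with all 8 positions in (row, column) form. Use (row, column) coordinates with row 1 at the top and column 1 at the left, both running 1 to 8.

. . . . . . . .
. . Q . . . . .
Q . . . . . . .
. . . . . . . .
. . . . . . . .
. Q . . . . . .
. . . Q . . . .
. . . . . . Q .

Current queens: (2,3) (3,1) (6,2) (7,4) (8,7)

Row 1: attacked by (2,3)→{2,3,4}; (3,1)→{1,3}; (6,2)→{2,7}; (7,4)→{4}; (8,7)→{7}. Safe: 5, 6, 8. Place at column 5.
Row 4: attacked by (1,5)→{2,5,8}; (2,3)→{1,3,5}; (3,1)→{1,2}; (6,2)→{2,4}; (7,4)→{1,4,7}; (8,7)→{3,7}. Safe: 6. Place at column 6.
Row 5: attacked by (1,5)→{1,5}; (2,3)→{3,6}; (3,1)→{1,3}; (4,6)→{5,6,7}; (6,2)→{1,2,3}; (7,4)→{2,4,6}; (8,7)→{4,7}. Safe: 8. Place at column 8.
Columns [5, 3, 1, 6, 8, 2, 4, 7], r−c [-4, -1, 2, -2, -3, 4, 3, 1], r+c [6, 5, 4, 10, 13, 8, 11, 15] are all distinct, so no two queens attack.

(1,5) (2,3) (3,1) (4,6) (5,8) (6,2) (7,4) (8,7)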